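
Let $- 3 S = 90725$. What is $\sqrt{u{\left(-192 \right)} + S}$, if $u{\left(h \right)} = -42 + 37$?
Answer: $\frac{2 i \sqrt{68055}}{3} \approx 173.92 i$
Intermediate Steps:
$S = - \frac{90725}{3}$ ($S = \left(- \frac{1}{3}\right) 90725 = - \frac{90725}{3} \approx -30242.0$)
$u{\left(h \right)} = -5$
$\sqrt{u{\left(-192 \right)} + S} = \sqrt{-5 - \frac{90725}{3}} = \sqrt{- \frac{90740}{3}} = \frac{2 i \sqrt{68055}}{3}$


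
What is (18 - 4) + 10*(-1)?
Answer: 4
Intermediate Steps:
(18 - 4) + 10*(-1) = 14 - 10 = 4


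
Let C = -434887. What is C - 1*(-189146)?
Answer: -245741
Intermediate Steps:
C - 1*(-189146) = -434887 - 1*(-189146) = -434887 + 189146 = -245741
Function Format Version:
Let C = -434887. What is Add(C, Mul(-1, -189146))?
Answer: -245741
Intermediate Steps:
Add(C, Mul(-1, -189146)) = Add(-434887, Mul(-1, -189146)) = Add(-434887, 189146) = -245741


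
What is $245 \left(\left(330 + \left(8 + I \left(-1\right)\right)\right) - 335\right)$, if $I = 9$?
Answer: $-1470$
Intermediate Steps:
$245 \left(\left(330 + \left(8 + I \left(-1\right)\right)\right) - 335\right) = 245 \left(\left(330 + \left(8 + 9 \left(-1\right)\right)\right) - 335\right) = 245 \left(\left(330 + \left(8 - 9\right)\right) - 335\right) = 245 \left(\left(330 - 1\right) - 335\right) = 245 \left(329 - 335\right) = 245 \left(-6\right) = -1470$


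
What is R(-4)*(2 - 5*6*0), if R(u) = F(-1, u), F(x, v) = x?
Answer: -2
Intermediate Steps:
R(u) = -1
R(-4)*(2 - 5*6*0) = -(2 - 5*6*0) = -(2 - 30*0) = -(2 + 0) = -1*2 = -2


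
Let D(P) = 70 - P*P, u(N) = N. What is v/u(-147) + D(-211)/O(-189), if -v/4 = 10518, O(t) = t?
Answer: 76645/147 ≈ 521.39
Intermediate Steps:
D(P) = 70 - P²
v = -42072 (v = -4*10518 = -42072)
v/u(-147) + D(-211)/O(-189) = -42072/(-147) + (70 - 1*(-211)²)/(-189) = -42072*(-1/147) + (70 - 1*44521)*(-1/189) = 14024/49 + (70 - 44521)*(-1/189) = 14024/49 - 44451*(-1/189) = 14024/49 + 4939/21 = 76645/147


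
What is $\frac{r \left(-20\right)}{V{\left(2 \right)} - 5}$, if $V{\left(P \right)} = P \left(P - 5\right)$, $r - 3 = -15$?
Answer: $- \frac{240}{11} \approx -21.818$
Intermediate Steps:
$r = -12$ ($r = 3 - 15 = -12$)
$V{\left(P \right)} = P \left(-5 + P\right)$
$\frac{r \left(-20\right)}{V{\left(2 \right)} - 5} = \frac{\left(-12\right) \left(-20\right)}{2 \left(-5 + 2\right) - 5} = \frac{240}{2 \left(-3\right) - 5} = \frac{240}{-6 - 5} = \frac{240}{-11} = 240 \left(- \frac{1}{11}\right) = - \frac{240}{11}$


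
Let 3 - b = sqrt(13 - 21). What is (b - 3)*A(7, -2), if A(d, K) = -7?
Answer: 14*I*sqrt(2) ≈ 19.799*I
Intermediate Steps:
b = 3 - 2*I*sqrt(2) (b = 3 - sqrt(13 - 21) = 3 - sqrt(-8) = 3 - 2*I*sqrt(2) ≈ 3.0 - 2.8284*I)
(b - 3)*A(7, -2) = ((3 - 2*I*sqrt(2)) - 3)*(-7) = -2*I*sqrt(2)*(-7) = 14*I*sqrt(2)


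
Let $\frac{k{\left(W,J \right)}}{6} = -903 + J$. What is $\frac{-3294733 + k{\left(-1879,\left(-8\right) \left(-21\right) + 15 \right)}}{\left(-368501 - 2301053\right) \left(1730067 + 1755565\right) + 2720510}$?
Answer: $\frac{3299053}{9305080127618} \approx 3.5454 \cdot 10^{-7}$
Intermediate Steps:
$k{\left(W,J \right)} = -5418 + 6 J$ ($k{\left(W,J \right)} = 6 \left(-903 + J\right) = -5418 + 6 J$)
$\frac{-3294733 + k{\left(-1879,\left(-8\right) \left(-21\right) + 15 \right)}}{\left(-368501 - 2301053\right) \left(1730067 + 1755565\right) + 2720510} = \frac{-3294733 - \left(5418 - 6 \left(\left(-8\right) \left(-21\right) + 15\right)\right)}{\left(-368501 - 2301053\right) \left(1730067 + 1755565\right) + 2720510} = \frac{-3294733 - \left(5418 - 6 \left(168 + 15\right)\right)}{\left(-2669554\right) 3485632 + 2720510} = \frac{-3294733 + \left(-5418 + 6 \cdot 183\right)}{-9305082848128 + 2720510} = \frac{-3294733 + \left(-5418 + 1098\right)}{-9305080127618} = \left(-3294733 - 4320\right) \left(- \frac{1}{9305080127618}\right) = \left(-3299053\right) \left(- \frac{1}{9305080127618}\right) = \frac{3299053}{9305080127618}$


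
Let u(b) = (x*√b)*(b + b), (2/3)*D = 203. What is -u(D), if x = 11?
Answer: -6699*√1218/2 ≈ -1.1690e+5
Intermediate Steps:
D = 609/2 (D = (3/2)*203 = 609/2 ≈ 304.50)
u(b) = 22*b^(3/2) (u(b) = (11*√b)*(b + b) = (11*√b)*(2*b) = 22*b^(3/2))
-u(D) = -22*(609/2)^(3/2) = -22*609*√1218/4 = -6699*√1218/2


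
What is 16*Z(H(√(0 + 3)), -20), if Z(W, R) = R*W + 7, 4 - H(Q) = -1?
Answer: -1488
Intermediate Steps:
H(Q) = 5 (H(Q) = 4 - 1*(-1) = 4 + 1 = 5)
Z(W, R) = 7 + R*W
16*Z(H(√(0 + 3)), -20) = 16*(7 - 20*5) = 16*(7 - 100) = 16*(-93) = -1488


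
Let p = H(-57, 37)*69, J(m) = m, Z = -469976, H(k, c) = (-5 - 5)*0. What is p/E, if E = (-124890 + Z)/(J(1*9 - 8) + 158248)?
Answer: 0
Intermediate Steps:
H(k, c) = 0 (H(k, c) = -10*0 = 0)
p = 0 (p = 0*69 = 0)
E = -594866/158249 (E = (-124890 - 469976)/((1*9 - 8) + 158248) = -594866/((9 - 8) + 158248) = -594866/(1 + 158248) = -594866/158249 ≈ -3.7591)
p/E = 0/(-594866/158249) = 0*(-158249/594866) = 0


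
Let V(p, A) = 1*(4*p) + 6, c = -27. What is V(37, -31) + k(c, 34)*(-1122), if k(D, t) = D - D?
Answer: 154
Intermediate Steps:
V(p, A) = 6 + 4*p (V(p, A) = 4*p + 6 = 6 + 4*p)
k(D, t) = 0
V(37, -31) + k(c, 34)*(-1122) = (6 + 4*37) + 0*(-1122) = (6 + 148) + 0 = 154 + 0 = 154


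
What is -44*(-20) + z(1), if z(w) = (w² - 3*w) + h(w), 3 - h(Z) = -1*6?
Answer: 887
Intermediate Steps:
h(Z) = 9 (h(Z) = 3 - (-1)*6 = 3 - 1*(-6) = 3 + 6 = 9)
z(w) = 9 + w² - 3*w (z(w) = (w² - 3*w) + 9 = 9 + w² - 3*w)
-44*(-20) + z(1) = -44*(-20) + (9 + 1² - 3*1) = 880 + (9 + 1 - 3) = 880 + 7 = 887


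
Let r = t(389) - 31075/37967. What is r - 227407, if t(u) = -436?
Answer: -8650546256/37967 ≈ -2.2784e+5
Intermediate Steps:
r = -16584687/37967 (r = -436 - 31075/37967 = -16584687/37967 ≈ -436.82)
r - 227407 = -16584687/37967 - 227407 = -8650546256/37967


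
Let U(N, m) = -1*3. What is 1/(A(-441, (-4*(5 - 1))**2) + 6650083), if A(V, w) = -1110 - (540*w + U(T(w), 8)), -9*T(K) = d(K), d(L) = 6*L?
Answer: 1/6510736 ≈ 1.5359e-7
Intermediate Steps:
T(K) = -2*K/3
U(N, m) = -3
A(V, w) = -1107 - 540*w (A(V, w) = -1110 - (540*w - 3) = -1110 - (-3 + 540*w) = -1110 + (3 - 540*w) = -1107 - 540*w)
1/(A(-441, (-4*(5 - 1))**2) + 6650083) = 1/((-1107 - 540*16*(5 - 1)**2) + 6650083) = 1/((-1107 - 540*(-4*4)**2) + 6650083) = 1/((-1107 - 540*(-16)**2) + 6650083) = 1/((-1107 - 540*256) + 6650083) = 1/((-1107 - 138240) + 6650083) = 1/(-139347 + 6650083) = 1/6510736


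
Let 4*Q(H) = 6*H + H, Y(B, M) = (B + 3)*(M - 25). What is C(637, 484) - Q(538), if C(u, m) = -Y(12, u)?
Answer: -20243/2 ≈ -10122.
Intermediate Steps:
Y(B, M) = (-25 + M)*(3 + B) (Y(B, M) = (3 + B)*(-25 + M) = (-25 + M)*(3 + B))
C(u, m) = 375 - 15*u (C(u, m) = -(-75 - 25*12 + 3*u + 12*u) = -(-75 - 300 + 3*u + 12*u) = -(-375 + 15*u) = 375 - 15*u)
Q(H) = 7*H/4 (Q(H) = (6*H + H)/4 = (7*H)/4 = 7*H/4)
C(637, 484) - Q(538) = (375 - 15*637) - 7*538/4 = (375 - 9555) - 1*1883/2 = -9180 - 1883/2 = -20243/2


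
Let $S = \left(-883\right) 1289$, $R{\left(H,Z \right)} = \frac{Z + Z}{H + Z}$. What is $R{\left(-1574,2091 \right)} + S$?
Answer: $- \frac{588438497}{517} \approx -1.1382 \cdot 10^{6}$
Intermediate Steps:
$R{\left(H,Z \right)} = \frac{2 Z}{H + Z}$
$S = -1138187$
$R{\left(-1574,2091 \right)} + S = 2 \cdot 2091 \frac{1}{-1574 + 2091} - 1138187 = 2 \cdot 2091 \cdot \frac{1}{517} - 1138187 = \frac{4182}{517} - 1138187 = - \frac{588438497}{517}$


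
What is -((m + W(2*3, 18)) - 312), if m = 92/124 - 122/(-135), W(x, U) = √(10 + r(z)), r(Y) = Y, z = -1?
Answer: 1286278/4185 ≈ 307.35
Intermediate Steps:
W(x, U) = 3 (W(x, U) = √(10 - 1) = √9 = 3)
m = 6887/4185 (m = 92*(1/124) - 122*(-1/135) = 23/31 + 122/135 = 6887/4185 ≈ 1.6456)
-((m + W(2*3, 18)) - 312) = -((6887/4185 + 3) - 312) = -(19442/4185 - 312) = -1*(-1286278/4185) = 1286278/4185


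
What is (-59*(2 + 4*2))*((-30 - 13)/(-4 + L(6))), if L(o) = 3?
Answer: -25370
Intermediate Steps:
(-59*(2 + 4*2))*((-30 - 13)/(-4 + L(6))) = (-59*(2 + 4*2))*((-30 - 13)/(-4 + 3)) = (-59*(2 + 8))*(-43/(-1)) = (-59*10)*(-43*(-1)) = -590*43 = -25370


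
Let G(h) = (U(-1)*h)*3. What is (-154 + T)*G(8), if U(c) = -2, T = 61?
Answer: 4464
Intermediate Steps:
G(h) = -6*h (G(h) = -2*h*3 = -6*h)
(-154 + T)*G(8) = (-154 + 61)*(-6*8) = -93*(-48) = 4464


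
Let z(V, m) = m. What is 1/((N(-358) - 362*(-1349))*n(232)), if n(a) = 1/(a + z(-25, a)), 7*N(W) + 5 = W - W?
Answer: 3248/3418361 ≈ 0.00095016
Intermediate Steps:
N(W) = -5/7 (N(W) = -5/7 + (W - W)/7 = -5/7 + (1/7)*0 = -5/7 + 0 = -5/7)
n(a) = 1/(2*a) (n(a) = 1/(a + a) = 1/(2*a))
1/((N(-358) - 362*(-1349))*n(232)) = 1/((-5/7 - 362*(-1349))*(((1/2)/232))) = 1/((-5/7 + 488338)*(((1/2)*(1/232)))) = 1/((3418361/7)*(1/464)) = (7/3418361)*464 = 3248/3418361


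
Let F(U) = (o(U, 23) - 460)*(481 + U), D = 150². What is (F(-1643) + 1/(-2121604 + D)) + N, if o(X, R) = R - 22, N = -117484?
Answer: 872962776895/2099104 ≈ 4.1587e+5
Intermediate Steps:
D = 22500
o(X, R) = -22 + R
F(U) = -220779 - 459*U (F(U) = ((-22 + 23) - 460)*(481 + U) = (1 - 460)*(481 + U) = -459*(481 + U) = -220779 - 459*U)
(F(-1643) + 1/(-2121604 + D)) + N = ((-220779 - 459*(-1643)) + 1/(-2121604 + 22500)) - 117484 = ((-220779 + 754137) + 1/(-2099104)) - 117484 = (533358 - 1/2099104) - 117484 = 1119573911231/2099104 - 117484 = 872962776895/2099104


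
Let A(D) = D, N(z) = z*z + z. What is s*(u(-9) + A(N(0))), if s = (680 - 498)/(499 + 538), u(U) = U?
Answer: -1638/1037 ≈ -1.5796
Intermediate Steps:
N(z) = z + z² (N(z) = z² + z = z + z²)
s = 182/1037 ≈ 0.17551
s*(u(-9) + A(N(0))) = 182*(-9 + 0*(1 + 0))/1037 = 182*(-9 + 0*1)/1037 = 182*(-9 + 0)/1037 = (182/1037)*(-9) = -1638/1037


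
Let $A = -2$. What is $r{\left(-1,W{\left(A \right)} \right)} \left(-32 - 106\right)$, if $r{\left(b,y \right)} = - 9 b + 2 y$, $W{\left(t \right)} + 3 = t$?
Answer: $138$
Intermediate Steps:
$W{\left(t \right)} = -3 + t$
$r{\left(-1,W{\left(A \right)} \right)} \left(-32 - 106\right) = \left(\left(-9\right) \left(-1\right) + 2 \left(-3 - 2\right)\right) \left(-32 - 106\right) = \left(9 + 2 \left(-5\right)\right) \left(-138\right) = \left(9 - 10\right) \left(-138\right) = \left(-1\right) \left(-138\right) = 138$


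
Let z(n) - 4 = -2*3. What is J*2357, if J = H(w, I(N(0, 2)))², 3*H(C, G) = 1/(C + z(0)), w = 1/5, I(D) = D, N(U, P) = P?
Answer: 58925/729 ≈ 80.830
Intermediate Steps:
z(n) = -2 (z(n) = 4 - 2*3 = 4 - 6 = -2)
w = ⅕ ≈ 0.20000
H(C, G) = 1/(3*(-2 + C)) (H(C, G) = 1/(3*(C - 2)) = 1/(3*(-2 + C)))
J = 25/729 (J = (1/(3*(-2 + ⅕)))² = (1/(3*(-9/5)))² = ((⅓)*(-5/9))² = (-5/27)² = 25/729 ≈ 0.034294)
J*2357 = (25/729)*2357 = 58925/729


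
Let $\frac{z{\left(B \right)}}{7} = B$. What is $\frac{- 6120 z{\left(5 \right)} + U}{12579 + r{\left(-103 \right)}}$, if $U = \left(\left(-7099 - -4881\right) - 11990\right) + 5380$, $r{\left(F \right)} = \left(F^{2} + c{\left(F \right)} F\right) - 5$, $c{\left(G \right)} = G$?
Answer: $- \frac{55757}{8448} \approx -6.6$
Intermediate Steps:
$z{\left(B \right)} = 7 B$
$r{\left(F \right)} = -5 + 2 F^{2}$ ($r{\left(F \right)} = \left(F^{2} + F F\right) - 5 = \left(F^{2} + F^{2}\right) - 5 = 2 F^{2} - 5 = -5 + 2 F^{2}$)
$U = -8828$ ($U = \left(\left(-7099 + 4881\right) - 11990\right) + 5380 = \left(-2218 - 11990\right) + 5380 = -14208 + 5380 = -8828$)
$\frac{- 6120 z{\left(5 \right)} + U}{12579 + r{\left(-103 \right)}} = \frac{- 6120 \cdot 7 \cdot 5 - 8828}{12579 - \left(5 - 2 \left(-103\right)^{2}\right)} = \frac{\left(-6120\right) 35 - 8828}{12579 + \left(-5 + 2 \cdot 10609\right)} = \frac{-214200 - 8828}{12579 + \left(-5 + 21218\right)} = - \frac{223028}{12579 + 21213} = - \frac{223028}{33792} = \left(-223028\right) \frac{1}{33792} = - \frac{55757}{8448}$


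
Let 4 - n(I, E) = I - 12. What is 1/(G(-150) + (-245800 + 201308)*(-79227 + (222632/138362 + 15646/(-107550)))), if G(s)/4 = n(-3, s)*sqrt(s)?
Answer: 31112547128932273991971425/109668697224766673320641176756914187 - 26832555365121534375*I*sqrt(6)/877349577798133386565129414055313496 ≈ 2.837e-10 - 7.4914e-17*I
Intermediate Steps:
n(I, E) = 16 - I (n(I, E) = 4 - (I - 12) = 4 - (-12 + I) = 4 + (12 - I) = 16 - I)
G(s) = 76*sqrt(s) (G(s) = 4*((16 - 1*(-3))*sqrt(s)) = 4*((16 + 3)*sqrt(s)) = 4*(19*sqrt(s)) = 76*sqrt(s))
1/(G(-150) + (-245800 + 201308)*(-79227 + (222632/138362 + 15646/(-107550)))) = 1/(76*sqrt(-150) + (-245800 + 201308)*(-79227 + (222632/138362 + 15646/(-107550)))) = 1/(76*(5*I*sqrt(6)) - 44492*(-79227 + (222632*(1/138362) + 15646*(-1/107550)))) = 1/(380*I*sqrt(6) - 44492*(-79227 + (111316/69181 - 7823/53775))) = 1/(380*I*sqrt(6) - 44492*(-79227 + 5444814937/3720208275)) = 1/(380*I*sqrt(6) - 44492*(-294735496188488/3720208275)) = 1/(380*I*sqrt(6) + 1873338813774029728/531458325) = 1/(1873338813774029728/531458325 + 380*I*sqrt(6))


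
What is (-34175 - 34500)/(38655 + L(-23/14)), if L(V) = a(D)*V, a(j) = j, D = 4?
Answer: -480725/270539 ≈ -1.7769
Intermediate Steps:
L(V) = 4*V
(-34175 - 34500)/(38655 + L(-23/14)) = (-34175 - 34500)/(38655 + 4*(-23/14)) = -68675/(38655 + 4*(-23*1/14)) = -68675/(38655 + 4*(-23/14)) = -68675/(38655 - 46/7) = -68675/270539/7 = -68675*7/270539 = -480725/270539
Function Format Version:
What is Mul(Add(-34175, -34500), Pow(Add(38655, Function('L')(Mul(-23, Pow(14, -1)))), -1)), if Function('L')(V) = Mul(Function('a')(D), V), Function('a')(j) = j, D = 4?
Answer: Rational(-480725, 270539) ≈ -1.7769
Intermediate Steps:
Function('L')(V) = Mul(4, V)
Mul(Add(-34175, -34500), Pow(Add(38655, Function('L')(Mul(-23, Pow(14, -1)))), -1)) = Mul(Add(-34175, -34500), Pow(Add(38655, Mul(4, Mul(-23, Pow(14, -1)))), -1)) = Mul(-68675, Pow(Add(38655, Mul(4, Mul(-23, Rational(1, 14)))), -1)) = Mul(-68675, Pow(Add(38655, Mul(4, Rational(-23, 14))), -1)) = Mul(-68675, Pow(Add(38655, Rational(-46, 7)), -1)) = Mul(-68675, Pow(Rational(270539, 7), -1)) = Mul(-68675, Rational(7, 270539)) = Rational(-480725, 270539)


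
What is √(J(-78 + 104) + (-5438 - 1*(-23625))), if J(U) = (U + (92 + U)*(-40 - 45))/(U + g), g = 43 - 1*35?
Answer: √5171009/17 ≈ 133.76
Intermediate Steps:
g = 8 (g = 43 - 35 = 8)
J(U) = (-7820 - 84*U)/(8 + U) (J(U) = (U + (92 + U)*(-40 - 45))/(U + 8) = (U + (92 + U)*(-85))/(8 + U) = (U + (-7820 - 85*U))/(8 + U) = (-7820 - 84*U)/(8 + U))
√(J(-78 + 104) + (-5438 - 1*(-23625))) = √(4*(-1955 - 21*(-78 + 104))/(8 + (-78 + 104)) + (-5438 - 1*(-23625))) = √(4*(-1955 - 21*26)/(8 + 26) + (-5438 + 23625)) = √(4*(-1955 - 546)/34 + 18187) = √(4*(1/34)*(-2501) + 18187) = √(-5002/17 + 18187) = √(304177/17) = √5171009/17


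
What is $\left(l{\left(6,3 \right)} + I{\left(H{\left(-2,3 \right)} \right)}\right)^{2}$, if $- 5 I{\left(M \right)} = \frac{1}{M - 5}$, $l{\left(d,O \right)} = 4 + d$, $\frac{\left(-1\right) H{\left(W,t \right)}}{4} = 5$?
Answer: $\frac{1565001}{15625} \approx 100.16$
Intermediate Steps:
$H{\left(W,t \right)} = -20$ ($H{\left(W,t \right)} = \left(-4\right) 5 = -20$)
$I{\left(M \right)} = - \frac{1}{5 \left(-5 + M\right)}$ ($I{\left(M \right)} = - \frac{1}{5 \left(M - 5\right)} = - \frac{1}{5 \left(-5 + M\right)}$)
$\left(l{\left(6,3 \right)} + I{\left(H{\left(-2,3 \right)} \right)}\right)^{2} = \left(\left(4 + 6\right) - \frac{1}{-25 + 5 \left(-20\right)}\right)^{2} = \left(10 - \frac{1}{-25 - 100}\right)^{2} = \left(10 - \frac{1}{-125}\right)^{2} = \left(10 - - \frac{1}{125}\right)^{2} = \left(10 + \frac{1}{125}\right)^{2} = \left(\frac{1251}{125}\right)^{2} = \frac{1565001}{15625}$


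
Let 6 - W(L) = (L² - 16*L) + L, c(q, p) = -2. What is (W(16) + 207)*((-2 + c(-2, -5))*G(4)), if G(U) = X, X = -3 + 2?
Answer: 788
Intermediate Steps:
X = -1
G(U) = -1
W(L) = 6 - L² + 15*L (W(L) = 6 - ((L² - 16*L) + L) = 6 - (L² - 15*L) = 6 + (-L² + 15*L) = 6 - L² + 15*L)
(W(16) + 207)*((-2 + c(-2, -5))*G(4)) = ((6 - 1*16² + 15*16) + 207)*((-2 - 2)*(-1)) = ((6 - 1*256 + 240) + 207)*(-4*(-1)) = ((6 - 256 + 240) + 207)*4 = (-10 + 207)*4 = 197*4 = 788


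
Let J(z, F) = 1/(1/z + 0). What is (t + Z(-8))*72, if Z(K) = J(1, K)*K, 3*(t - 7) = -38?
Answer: -984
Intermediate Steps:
t = -17/3 (t = 7 + (⅓)*(-38) = 7 - 38/3 = -17/3 ≈ -5.6667)
J(z, F) = z (J(z, F) = 1/(1/z) = z)
Z(K) = K (Z(K) = 1*K = K)
(t + Z(-8))*72 = (-17/3 - 8)*72 = -41/3*72 = -984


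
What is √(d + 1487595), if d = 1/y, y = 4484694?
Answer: √29919225092664030114/4484694 ≈ 1219.7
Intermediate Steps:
d = 1/4484694 ≈ 2.2298e-7
√(d + 1487595) = √(1/4484694 + 1487595) = √(6671408370931/4484694) = √29919225092664030114/4484694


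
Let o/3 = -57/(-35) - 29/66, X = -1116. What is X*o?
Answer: -1532826/385 ≈ -3981.4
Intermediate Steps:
o = 2747/770 (o = 3*(-57/(-35) - 29/66) = 3*(-57*(-1/35) - 29*1/66) = 3*(57/35 - 29/66) = 3*(2747/2310) = 2747/770 ≈ 3.5675)
X*o = -1116*2747/770 = -1532826/385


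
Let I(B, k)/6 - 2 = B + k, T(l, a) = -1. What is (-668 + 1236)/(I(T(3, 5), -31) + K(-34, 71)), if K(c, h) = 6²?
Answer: -71/18 ≈ -3.9444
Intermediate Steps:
K(c, h) = 36
I(B, k) = 12 + 6*B + 6*k (I(B, k) = 12 + 6*(B + k) = 12 + (6*B + 6*k) = 12 + 6*B + 6*k)
(-668 + 1236)/(I(T(3, 5), -31) + K(-34, 71)) = (-668 + 1236)/((12 + 6*(-1) + 6*(-31)) + 36) = 568/((12 - 6 - 186) + 36) = 568/(-180 + 36) = 568/(-144) = 568*(-1/144) = -71/18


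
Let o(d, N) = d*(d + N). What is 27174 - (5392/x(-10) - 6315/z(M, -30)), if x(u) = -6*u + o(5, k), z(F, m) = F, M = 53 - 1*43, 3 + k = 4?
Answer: 2497103/90 ≈ 27746.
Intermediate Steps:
k = 1 (k = -3 + 4 = 1)
M = 10 (M = 53 - 43 = 10)
o(d, N) = d*(N + d)
x(u) = 30 - 6*u (x(u) = -6*u + 5*(1 + 5) = -6*u + 5*6 = -6*u + 30 = 30 - 6*u)
27174 - (5392/x(-10) - 6315/z(M, -30)) = 27174 - (5392/(30 - 6*(-10)) - 6315/10) = 27174 - (5392/(30 + 60) - 6315*⅒) = 27174 - (5392/90 - 1263/2) = 27174 - (5392*(1/90) - 1263/2) = 27174 - (2696/45 - 1263/2) = 27174 - 1*(-51443/90) = 27174 + 51443/90 = 2497103/90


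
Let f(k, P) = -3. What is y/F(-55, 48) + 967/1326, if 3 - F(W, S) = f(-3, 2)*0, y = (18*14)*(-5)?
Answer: -555953/1326 ≈ -419.27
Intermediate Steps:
y = -1260 (y = 252*(-5) = -1260)
F(W, S) = 3 (F(W, S) = 3 - (-3)*0 = 3 - 1*0 = 3 + 0 = 3)
y/F(-55, 48) + 967/1326 = -1260/3 + 967/1326 = -1260*1/3 + 967*(1/1326) = -420 + 967/1326 = -555953/1326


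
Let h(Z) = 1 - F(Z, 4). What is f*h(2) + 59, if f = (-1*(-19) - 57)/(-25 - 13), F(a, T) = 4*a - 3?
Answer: 55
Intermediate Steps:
F(a, T) = -3 + 4*a
h(Z) = 4 - 4*Z (h(Z) = 1 - (-3 + 4*Z) = 1 + (3 - 4*Z) = 4 - 4*Z)
f = 1 (f = (19 - 57)/(-38) = -38*(-1/38) = 1)
f*h(2) + 59 = 1*(4 - 4*2) + 59 = 1*(4 - 8) + 59 = 1*(-4) + 59 = -4 + 59 = 55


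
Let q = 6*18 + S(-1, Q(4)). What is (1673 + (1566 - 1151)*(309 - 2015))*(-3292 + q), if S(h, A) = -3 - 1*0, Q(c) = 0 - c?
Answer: 2251032279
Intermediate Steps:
Q(c) = -c
S(h, A) = -3 (S(h, A) = -3 + 0 = -3)
q = 105 (q = 6*18 - 3 = 108 - 3 = 105)
(1673 + (1566 - 1151)*(309 - 2015))*(-3292 + q) = (1673 + (1566 - 1151)*(309 - 2015))*(-3292 + 105) = (1673 + 415*(-1706))*(-3187) = (1673 - 707990)*(-3187) = -706317*(-3187) = 2251032279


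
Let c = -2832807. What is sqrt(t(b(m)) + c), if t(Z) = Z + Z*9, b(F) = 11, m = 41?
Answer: I*sqrt(2832697) ≈ 1683.1*I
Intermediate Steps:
t(Z) = 10*Z (t(Z) = Z + 9*Z = 10*Z)
sqrt(t(b(m)) + c) = sqrt(10*11 - 2832807) = sqrt(110 - 2832807) = sqrt(-2832697) = I*sqrt(2832697)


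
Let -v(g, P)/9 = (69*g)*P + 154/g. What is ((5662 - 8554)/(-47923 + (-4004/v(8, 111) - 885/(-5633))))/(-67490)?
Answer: -1797252198723/2009984326091748119 ≈ -8.9416e-7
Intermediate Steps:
v(g, P) = -1386/g - 621*P*g (v(g, P) = -9*((69*g)*P + 154/g) = -9*(69*P*g + 154/g) = -9*(154/g + 69*P*g) = -1386/g - 621*P*g)
((5662 - 8554)/(-47923 + (-4004/v(8, 111) - 885/(-5633))))/(-67490) = ((5662 - 8554)/(-47923 + (-4004/(-1386/8 - 621*111*8) - 885/(-5633))))/(-67490) = -2892/(-47923 + (-4004/(-1386*1/8 - 551448) - 885*(-1/5633)))*(-1/67490) = -2892/(-47923 + (-4004/(-693/4 - 551448) + 885/5633))*(-1/67490) = -2892/(-47923 + (-4004/(-2206485/4) + 885/5633))*(-1/67490) = -2892/(-47923 + (-4004*(-4/2206485) + 885/5633))*(-1/67490) = -2892/(-47923 + (16016/2206485 + 885/5633))*(-1/67490) = -2892/(-47923 + 2042957353/12429130005)*(-1/67490) = -2892/(-595639154272262/12429130005)*(-1/67490) = -2892*(-12429130005/595639154272262)*(-1/67490) = (17972521987230/297819577136131)*(-1/67490) = -1797252198723/2009984326091748119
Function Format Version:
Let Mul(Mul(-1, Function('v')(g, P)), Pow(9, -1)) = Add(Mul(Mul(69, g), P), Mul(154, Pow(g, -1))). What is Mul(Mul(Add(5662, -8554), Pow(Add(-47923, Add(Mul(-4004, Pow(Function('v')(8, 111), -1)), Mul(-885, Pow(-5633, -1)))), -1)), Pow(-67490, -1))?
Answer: Rational(-1797252198723, 2009984326091748119) ≈ -8.9416e-7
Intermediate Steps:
Function('v')(g, P) = Add(Mul(-1386, Pow(g, -1)), Mul(-621, P, g)) (Function('v')(g, P) = Mul(-9, Add(Mul(Mul(69, g), P), Mul(154, Pow(g, -1)))) = Mul(-9, Add(Mul(69, P, g), Mul(154, Pow(g, -1)))) = Mul(-9, Add(Mul(154, Pow(g, -1)), Mul(69, P, g))) = Add(Mul(-1386, Pow(g, -1)), Mul(-621, P, g)))
Mul(Mul(Add(5662, -8554), Pow(Add(-47923, Add(Mul(-4004, Pow(Function('v')(8, 111), -1)), Mul(-885, Pow(-5633, -1)))), -1)), Pow(-67490, -1)) = Mul(Mul(Add(5662, -8554), Pow(Add(-47923, Add(Mul(-4004, Pow(Add(Mul(-1386, Pow(8, -1)), Mul(-621, 111, 8)), -1)), Mul(-885, Pow(-5633, -1)))), -1)), Pow(-67490, -1)) = Mul(Mul(-2892, Pow(Add(-47923, Add(Mul(-4004, Pow(Add(Mul(-1386, Rational(1, 8)), -551448), -1)), Mul(-885, Rational(-1, 5633)))), -1)), Rational(-1, 67490)) = Mul(Mul(-2892, Pow(Add(-47923, Add(Mul(-4004, Pow(Add(Rational(-693, 4), -551448), -1)), Rational(885, 5633))), -1)), Rational(-1, 67490)) = Mul(Mul(-2892, Pow(Add(-47923, Add(Mul(-4004, Pow(Rational(-2206485, 4), -1)), Rational(885, 5633))), -1)), Rational(-1, 67490)) = Mul(Mul(-2892, Pow(Add(-47923, Add(Mul(-4004, Rational(-4, 2206485)), Rational(885, 5633))), -1)), Rational(-1, 67490)) = Mul(Mul(-2892, Pow(Add(-47923, Add(Rational(16016, 2206485), Rational(885, 5633))), -1)), Rational(-1, 67490)) = Mul(Mul(-2892, Pow(Add(-47923, Rational(2042957353, 12429130005)), -1)), Rational(-1, 67490)) = Mul(Mul(-2892, Pow(Rational(-595639154272262, 12429130005), -1)), Rational(-1, 67490)) = Mul(Mul(-2892, Rational(-12429130005, 595639154272262)), Rational(-1, 67490)) = Mul(Rational(17972521987230, 297819577136131), Rational(-1, 67490)) = Rational(-1797252198723, 2009984326091748119)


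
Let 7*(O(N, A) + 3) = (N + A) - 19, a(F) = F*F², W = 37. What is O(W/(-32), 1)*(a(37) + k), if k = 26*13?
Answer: -65523435/224 ≈ -2.9252e+5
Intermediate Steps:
a(F) = F³
k = 338
O(N, A) = -40/7 + A/7 + N/7 (O(N, A) = -3 + ((N + A) - 19)/7 = -3 + ((A + N) - 19)/7 = -3 + (-19 + A + N)/7 = -3 + (-19/7 + A/7 + N/7) = -40/7 + A/7 + N/7)
O(W/(-32), 1)*(a(37) + k) = (-40/7 + (⅐)*1 + (37/(-32))/7)*(37³ + 338) = (-40/7 + ⅐ + (37*(-1/32))/7)*(50653 + 338) = (-40/7 + ⅐ + (⅐)*(-37/32))*50991 = (-40/7 + ⅐ - 37/224)*50991 = -1285/224*50991 = -65523435/224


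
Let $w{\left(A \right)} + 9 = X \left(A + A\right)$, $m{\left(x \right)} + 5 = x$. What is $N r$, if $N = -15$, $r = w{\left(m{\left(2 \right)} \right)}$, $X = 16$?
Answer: $1575$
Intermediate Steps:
$m{\left(x \right)} = -5 + x$
$w{\left(A \right)} = -9 + 32 A$ ($w{\left(A \right)} = -9 + 16 \left(A + A\right) = -9 + 16 \cdot 2 A = -9 + 32 A$)
$r = -105$ ($r = -9 + 32 \left(-5 + 2\right) = -9 + 32 \left(-3\right) = -9 - 96 = -105$)
$N r = \left(-15\right) \left(-105\right) = 1575$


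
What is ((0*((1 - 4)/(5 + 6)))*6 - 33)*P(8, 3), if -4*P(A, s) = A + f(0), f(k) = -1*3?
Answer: 165/4 ≈ 41.250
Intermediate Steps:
f(k) = -3
P(A, s) = ¾ - A/4 (P(A, s) = -(A - 3)/4 = -(-3 + A)/4 = ¾ - A/4)
((0*((1 - 4)/(5 + 6)))*6 - 33)*P(8, 3) = ((0*((1 - 4)/(5 + 6)))*6 - 33)*(¾ - ¼*8) = ((0*(-3/11))*6 - 33)*(¾ - 2) = ((0*(-3*1/11))*6 - 33)*(-5/4) = ((0*(-3/11))*6 - 33)*(-5/4) = (0*6 - 33)*(-5/4) = (0 - 33)*(-5/4) = -33*(-5/4) = 165/4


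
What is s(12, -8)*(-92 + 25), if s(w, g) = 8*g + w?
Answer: 3484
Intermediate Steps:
s(w, g) = w + 8*g
s(12, -8)*(-92 + 25) = (12 + 8*(-8))*(-92 + 25) = (12 - 64)*(-67) = -52*(-67) = 3484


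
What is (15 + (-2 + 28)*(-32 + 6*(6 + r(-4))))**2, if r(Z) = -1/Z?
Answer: 24964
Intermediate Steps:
(15 + (-2 + 28)*(-32 + 6*(6 + r(-4))))**2 = (15 + (-2 + 28)*(-32 + 6*(6 - 1/(-4))))**2 = (15 + 26*(-32 + 6*(6 - 1*(-1/4))))**2 = (15 + 26*(-32 + 6*(6 + 1/4)))**2 = (15 + 26*(-32 + 6*(25/4)))**2 = (15 + 26*(-32 + 75/2))**2 = (15 + 26*(11/2))**2 = (15 + 143)**2 = 158**2 = 24964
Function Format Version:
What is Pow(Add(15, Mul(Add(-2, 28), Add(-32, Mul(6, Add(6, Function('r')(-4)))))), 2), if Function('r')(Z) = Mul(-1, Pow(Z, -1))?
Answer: 24964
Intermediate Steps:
Pow(Add(15, Mul(Add(-2, 28), Add(-32, Mul(6, Add(6, Function('r')(-4)))))), 2) = Pow(Add(15, Mul(Add(-2, 28), Add(-32, Mul(6, Add(6, Mul(-1, Pow(-4, -1))))))), 2) = Pow(Add(15, Mul(26, Add(-32, Mul(6, Add(6, Mul(-1, Rational(-1, 4))))))), 2) = Pow(Add(15, Mul(26, Add(-32, Mul(6, Add(6, Rational(1, 4)))))), 2) = Pow(Add(15, Mul(26, Add(-32, Mul(6, Rational(25, 4))))), 2) = Pow(Add(15, Mul(26, Add(-32, Rational(75, 2)))), 2) = Pow(Add(15, Mul(26, Rational(11, 2))), 2) = Pow(Add(15, 143), 2) = Pow(158, 2) = 24964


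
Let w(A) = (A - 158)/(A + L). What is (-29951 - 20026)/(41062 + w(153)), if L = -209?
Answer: -2798712/2299477 ≈ -1.2171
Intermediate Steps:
w(A) = (-158 + A)/(-209 + A) (w(A) = (A - 158)/(A - 209) = (-158 + A)/(-209 + A))
(-29951 - 20026)/(41062 + w(153)) = (-29951 - 20026)/(41062 + (-158 + 153)/(-209 + 153)) = -49977/(41062 - 5/(-56)) = -49977/(41062 - 1/56*(-5)) = -49977/(41062 + 5/56) = -49977/2299477/56 = -49977*56/2299477 = -2798712/2299477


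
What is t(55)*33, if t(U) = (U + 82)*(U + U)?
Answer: 497310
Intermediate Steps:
t(U) = 2*U*(82 + U) (t(U) = (82 + U)*(2*U) = 2*U*(82 + U))
t(55)*33 = (2*55*(82 + 55))*33 = (2*55*137)*33 = 15070*33 = 497310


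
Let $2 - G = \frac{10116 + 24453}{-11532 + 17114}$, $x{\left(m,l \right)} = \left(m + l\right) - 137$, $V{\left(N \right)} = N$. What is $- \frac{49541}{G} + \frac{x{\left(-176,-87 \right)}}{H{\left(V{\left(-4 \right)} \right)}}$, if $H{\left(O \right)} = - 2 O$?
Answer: $\frac{275367612}{23405} \approx 11765.0$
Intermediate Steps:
$x{\left(m,l \right)} = -137 + l + m$ ($x{\left(m,l \right)} = \left(l + m\right) - 137 = -137 + l + m$)
$G = - \frac{23405}{5582}$ ($G = 2 - \frac{10116 + 24453}{-11532 + 17114} = 2 - \frac{34569}{5582} = - \frac{23405}{5582} \approx -4.1929$)
$- \frac{49541}{G} + \frac{x{\left(-176,-87 \right)}}{H{\left(V{\left(-4 \right)} \right)}} = - \frac{49541}{- \frac{23405}{5582}} + \frac{-137 - 87 - 176}{\left(-2\right) \left(-4\right)} = \left(-49541\right) \left(- \frac{5582}{23405}\right) - \frac{400}{8} = \frac{276537862}{23405} - 50 = \frac{275367612}{23405}$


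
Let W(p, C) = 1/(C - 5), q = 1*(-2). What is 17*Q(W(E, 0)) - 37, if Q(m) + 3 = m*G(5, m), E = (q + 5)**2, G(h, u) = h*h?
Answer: -173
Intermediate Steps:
q = -2
G(h, u) = h**2
E = 9 (E = (-2 + 5)**2 = 3**2 = 9)
W(p, C) = 1/(-5 + C)
Q(m) = -3 + 25*m (Q(m) = -3 + m*5**2 = -3 + m*25 = -3 + 25*m)
17*Q(W(E, 0)) - 37 = 17*(-3 + 25/(-5 + 0)) - 37 = 17*(-3 + 25/(-5)) - 37 = 17*(-3 + 25*(-1/5)) - 37 = 17*(-3 - 5) - 37 = 17*(-8) - 37 = -136 - 37 = -173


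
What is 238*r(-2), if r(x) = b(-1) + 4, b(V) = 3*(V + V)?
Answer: -476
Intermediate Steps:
b(V) = 6*V (b(V) = 3*(2*V) = 6*V)
r(x) = -2 (r(x) = 6*(-1) + 4 = -6 + 4 = -2)
238*r(-2) = 238*(-2) = -476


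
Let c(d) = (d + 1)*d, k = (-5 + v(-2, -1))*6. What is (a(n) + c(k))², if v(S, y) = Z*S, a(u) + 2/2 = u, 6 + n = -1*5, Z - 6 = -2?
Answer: 35928036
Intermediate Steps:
Z = 4 (Z = 6 - 2 = 4)
n = -11 (n = -6 - 1*5 = -6 - 5 = -11)
a(u) = -1 + u
v(S, y) = 4*S
k = -78 (k = (-5 + 4*(-2))*6 = (-5 - 8)*6 = -13*6 = -78)
c(d) = d*(1 + d) (c(d) = (1 + d)*d = d*(1 + d))
(a(n) + c(k))² = ((-1 - 11) - 78*(1 - 78))² = (-12 - 78*(-77))² = (-12 + 6006)² = 5994² = 35928036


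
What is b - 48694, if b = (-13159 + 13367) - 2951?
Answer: -51437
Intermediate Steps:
b = -2743 (b = 208 - 2951 = -2743)
b - 48694 = -2743 - 48694 = -51437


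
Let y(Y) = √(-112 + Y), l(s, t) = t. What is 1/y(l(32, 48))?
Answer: -I/8 ≈ -0.125*I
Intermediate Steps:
1/y(l(32, 48)) = 1/(√(-112 + 48)) = 1/(√(-64)) = 1/(8*I) = -I/8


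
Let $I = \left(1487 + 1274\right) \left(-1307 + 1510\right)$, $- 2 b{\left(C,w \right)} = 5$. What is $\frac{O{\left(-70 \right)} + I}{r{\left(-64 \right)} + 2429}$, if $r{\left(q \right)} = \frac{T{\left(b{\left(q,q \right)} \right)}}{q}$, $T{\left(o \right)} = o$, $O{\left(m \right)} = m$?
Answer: $\frac{71732864}{310917} \approx 230.71$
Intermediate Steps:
$b{\left(C,w \right)} = - \frac{5}{2}$ ($b{\left(C,w \right)} = \left(- \frac{1}{2}\right) 5 = - \frac{5}{2}$)
$r{\left(q \right)} = - \frac{5}{2 q}$
$I = 560483$ ($I = 2761 \cdot 203 = 560483$)
$\frac{O{\left(-70 \right)} + I}{r{\left(-64 \right)} + 2429} = \frac{-70 + 560483}{- \frac{5}{2 \left(-64\right)} + 2429} = \frac{560413}{\left(- \frac{5}{2}\right) \left(- \frac{1}{64}\right) + 2429} = \frac{560413}{\frac{5}{128} + 2429} = \frac{560413}{\frac{310917}{128}} = 560413 \cdot \frac{128}{310917} = \frac{71732864}{310917}$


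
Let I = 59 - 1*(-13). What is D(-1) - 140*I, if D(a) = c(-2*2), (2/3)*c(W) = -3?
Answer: -20169/2 ≈ -10085.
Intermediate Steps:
c(W) = -9/2 (c(W) = (3/2)*(-3) = -9/2)
D(a) = -9/2
I = 72 (I = 59 + 13 = 72)
D(-1) - 140*I = -9/2 - 140*72 = -9/2 - 10080 = -20169/2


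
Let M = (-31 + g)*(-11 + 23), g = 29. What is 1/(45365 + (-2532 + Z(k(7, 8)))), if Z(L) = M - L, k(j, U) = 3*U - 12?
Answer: 1/42797 ≈ 2.3366e-5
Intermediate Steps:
k(j, U) = -12 + 3*U
M = -24 (M = (-31 + 29)*(-11 + 23) = -2*12 = -24)
Z(L) = -24 - L
1/(45365 + (-2532 + Z(k(7, 8)))) = 1/(45365 + (-2532 + (-24 - (-12 + 3*8)))) = 1/(45365 + (-2532 + (-24 - (-12 + 24)))) = 1/(45365 + (-2532 + (-24 - 1*12))) = 1/(45365 + (-2532 + (-24 - 12))) = 1/(45365 + (-2532 - 36)) = 1/(45365 - 2568) = 1/42797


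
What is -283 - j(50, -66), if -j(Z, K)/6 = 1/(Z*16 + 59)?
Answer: -243091/859 ≈ -282.99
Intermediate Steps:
j(Z, K) = -6/(59 + 16*Z) (j(Z, K) = -6/(Z*16 + 59) = -6/(16*Z + 59) = -6/(59 + 16*Z))
-283 - j(50, -66) = -283 - (-6)/(59 + 16*50) = -283 - (-6)/(59 + 800) = -283 - (-6)/859 = -283 - 1*(-6/859) = -283 + 6/859 = -243091/859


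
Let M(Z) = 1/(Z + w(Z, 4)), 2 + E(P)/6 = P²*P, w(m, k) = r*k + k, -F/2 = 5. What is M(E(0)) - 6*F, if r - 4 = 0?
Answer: 481/8 ≈ 60.125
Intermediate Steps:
F = -10 (F = -2*5 = -10)
r = 4 (r = 4 + 0 = 4)
w(m, k) = 5*k (w(m, k) = 4*k + k = 5*k)
E(P) = -12 + 6*P³ (E(P) = -12 + 6*(P²*P) = -12 + 6*P³)
M(Z) = 1/(20 + Z) (M(Z) = 1/(Z + 5*4) = 1/(Z + 20) = 1/(20 + Z))
M(E(0)) - 6*F = 1/(20 + (-12 + 6*0³)) - 6*(-10) = 1/(20 + (-12 + 6*0)) + 60 = 1/(20 + (-12 + 0)) + 60 = 1/(20 - 12) + 60 = 1/8 + 60 = ⅛ + 60 = 481/8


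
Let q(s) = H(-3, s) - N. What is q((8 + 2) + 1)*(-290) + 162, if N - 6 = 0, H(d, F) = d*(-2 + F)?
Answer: 9732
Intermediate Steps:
N = 6 (N = 6 + 0 = 6)
q(s) = -3*s (q(s) = -3*(-2 + s) - 1*6 = (6 - 3*s) - 6 = -3*s)
q((8 + 2) + 1)*(-290) + 162 = -3*((8 + 2) + 1)*(-290) + 162 = -3*(10 + 1)*(-290) + 162 = -3*11*(-290) + 162 = -33*(-290) + 162 = 9570 + 162 = 9732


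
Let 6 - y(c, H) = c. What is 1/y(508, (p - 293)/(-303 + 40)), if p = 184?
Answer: -1/502 ≈ -0.0019920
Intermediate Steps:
y(c, H) = 6 - c
1/y(508, (p - 293)/(-303 + 40)) = 1/(6 - 1*508) = 1/(6 - 508) = 1/(-502) = -1/502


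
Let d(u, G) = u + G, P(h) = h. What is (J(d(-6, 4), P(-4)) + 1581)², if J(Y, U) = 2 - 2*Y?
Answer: 2518569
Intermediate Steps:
d(u, G) = G + u
(J(d(-6, 4), P(-4)) + 1581)² = ((2 - 2*(4 - 6)) + 1581)² = ((2 - 2*(-2)) + 1581)² = ((2 + 4) + 1581)² = (6 + 1581)² = 1587² = 2518569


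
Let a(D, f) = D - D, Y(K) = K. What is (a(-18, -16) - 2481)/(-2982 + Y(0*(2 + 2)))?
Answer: 827/994 ≈ 0.83199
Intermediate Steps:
a(D, f) = 0
(a(-18, -16) - 2481)/(-2982 + Y(0*(2 + 2))) = (0 - 2481)/(-2982 + 0*(2 + 2)) = -2481/(-2982 + 0*4) = -2481/(-2982 + 0) = -2481/(-2982) = -2481*(-1/2982) = 827/994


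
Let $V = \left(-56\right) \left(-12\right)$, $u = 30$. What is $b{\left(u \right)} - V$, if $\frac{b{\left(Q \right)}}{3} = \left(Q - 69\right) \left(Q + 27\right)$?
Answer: $-7341$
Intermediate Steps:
$b{\left(Q \right)} = 3 \left(-69 + Q\right) \left(27 + Q\right)$ ($b{\left(Q \right)} = 3 \left(Q - 69\right) \left(Q + 27\right) = 3 \left(-69 + Q\right) \left(27 + Q\right)$)
$V = 672$
$b{\left(u \right)} - V = \left(-5589 - 3780 + 3 \cdot 30^{2}\right) - 672 = \left(-5589 - 3780 + 3 \cdot 900\right) - 672 = \left(-5589 - 3780 + 2700\right) - 672 = -6669 - 672 = -7341$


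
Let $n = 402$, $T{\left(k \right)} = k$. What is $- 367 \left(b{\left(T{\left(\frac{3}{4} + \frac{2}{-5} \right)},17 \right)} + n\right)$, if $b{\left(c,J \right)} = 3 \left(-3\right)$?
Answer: $-144231$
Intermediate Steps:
$b{\left(c,J \right)} = -9$
$- 367 \left(b{\left(T{\left(\frac{3}{4} + \frac{2}{-5} \right)},17 \right)} + n\right) = - 367 \left(-9 + 402\right) = \left(-367\right) 393 = -144231$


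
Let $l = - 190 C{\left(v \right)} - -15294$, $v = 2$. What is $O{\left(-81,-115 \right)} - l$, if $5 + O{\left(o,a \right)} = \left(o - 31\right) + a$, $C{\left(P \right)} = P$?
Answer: $-15146$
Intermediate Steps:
$l = 14914$ ($l = \left(-190\right) 2 - -15294 = -380 + 15294 = 14914$)
$O{\left(o,a \right)} = -36 + a + o$ ($O{\left(o,a \right)} = -5 + \left(\left(o - 31\right) + a\right) = -5 + \left(\left(-31 + o\right) + a\right) = -5 + \left(-31 + a + o\right) = -36 + a + o$)
$O{\left(-81,-115 \right)} - l = \left(-36 - 115 - 81\right) - 14914 = -232 - 14914 = -15146$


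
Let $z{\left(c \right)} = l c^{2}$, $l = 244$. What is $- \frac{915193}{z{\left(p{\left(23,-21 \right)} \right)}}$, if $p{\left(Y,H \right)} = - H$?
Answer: $- \frac{915193}{107604} \approx -8.5052$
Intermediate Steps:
$z{\left(c \right)} = 244 c^{2}$
$- \frac{915193}{z{\left(p{\left(23,-21 \right)} \right)}} = - \frac{915193}{244 \left(\left(-1\right) \left(-21\right)\right)^{2}} = - \frac{915193}{244 \cdot 21^{2}} = - \frac{915193}{244 \cdot 441} = - \frac{915193}{107604}$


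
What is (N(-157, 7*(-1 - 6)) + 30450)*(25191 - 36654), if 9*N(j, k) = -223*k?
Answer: -1088897117/3 ≈ -3.6297e+8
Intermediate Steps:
N(j, k) = -223*k/9 (N(j, k) = (-223*k)/9 = -223*k/9)
(N(-157, 7*(-1 - 6)) + 30450)*(25191 - 36654) = (-1561*(-1 - 6)/9 + 30450)*(25191 - 36654) = (-1561*(-7)/9 + 30450)*(-11463) = (-223/9*(-49) + 30450)*(-11463) = (10927/9 + 30450)*(-11463) = (284977/9)*(-11463) = -1088897117/3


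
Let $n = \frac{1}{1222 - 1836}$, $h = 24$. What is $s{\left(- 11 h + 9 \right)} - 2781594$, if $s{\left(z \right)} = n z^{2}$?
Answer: $- \frac{1707963741}{614} \approx -2.7817 \cdot 10^{6}$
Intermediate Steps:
$n = - \frac{1}{614}$ ($n = \frac{1}{-614} = - \frac{1}{614} \approx -0.0016287$)
$s{\left(z \right)} = - \frac{z^{2}}{614}$
$s{\left(- 11 h + 9 \right)} - 2781594 = - \frac{\left(\left(-11\right) 24 + 9\right)^{2}}{614} - 2781594 = - \frac{\left(-264 + 9\right)^{2}}{614} - 2781594 = - \frac{\left(-255\right)^{2}}{614} - 2781594 = \left(- \frac{1}{614}\right) 65025 - 2781594 = - \frac{65025}{614} - 2781594 = - \frac{1707963741}{614}$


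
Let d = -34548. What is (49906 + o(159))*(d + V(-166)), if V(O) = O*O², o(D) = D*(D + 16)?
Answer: -358250052964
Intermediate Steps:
o(D) = D*(16 + D)
V(O) = O³
(49906 + o(159))*(d + V(-166)) = (49906 + 159*(16 + 159))*(-34548 + (-166)³) = (49906 + 159*175)*(-34548 - 4574296) = (49906 + 27825)*(-4608844) = 77731*(-4608844) = -358250052964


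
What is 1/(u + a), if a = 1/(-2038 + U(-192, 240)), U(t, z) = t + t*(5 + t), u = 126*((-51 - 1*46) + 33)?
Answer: -33674/271547135 ≈ -0.00012401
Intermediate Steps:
u = -8064 (u = 126*((-51 - 46) + 33) = 126*(-97 + 33) = 126*(-64) = -8064)
a = 1/33674 (a = 1/(-2038 - 192*(6 - 192)) = 1/(-2038 - 192*(-186)) = 1/(-2038 + 35712) = 1/33674 ≈ 2.9697e-5)
1/(u + a) = 1/(-8064 + 1/33674) = 1/(-271547135/33674) = -33674/271547135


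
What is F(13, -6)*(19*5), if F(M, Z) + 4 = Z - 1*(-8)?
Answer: -190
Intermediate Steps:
F(M, Z) = 4 + Z (F(M, Z) = -4 + (Z - 1*(-8)) = -4 + (Z + 8) = -4 + (8 + Z) = 4 + Z)
F(13, -6)*(19*5) = (4 - 6)*(19*5) = -2*95 = -190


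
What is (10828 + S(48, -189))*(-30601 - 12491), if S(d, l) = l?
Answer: -458455788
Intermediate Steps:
(10828 + S(48, -189))*(-30601 - 12491) = (10828 - 189)*(-30601 - 12491) = 10639*(-43092) = -458455788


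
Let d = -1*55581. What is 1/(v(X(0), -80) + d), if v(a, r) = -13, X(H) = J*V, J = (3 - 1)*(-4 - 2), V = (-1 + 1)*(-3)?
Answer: -1/55594 ≈ -1.7988e-5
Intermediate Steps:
V = 0 (V = 0*(-3) = 0)
J = -12 (J = 2*(-6) = -12)
X(H) = 0 (X(H) = -12*0 = 0)
d = -55581
1/(v(X(0), -80) + d) = 1/(-13 - 55581) = 1/(-55594) = -1/55594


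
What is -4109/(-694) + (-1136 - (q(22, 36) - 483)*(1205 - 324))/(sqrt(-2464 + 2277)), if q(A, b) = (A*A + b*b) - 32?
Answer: 4109/694 + 1115601*I*sqrt(187)/187 ≈ 5.9207 + 81581.0*I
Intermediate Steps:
q(A, b) = -32 + A**2 + b**2 (q(A, b) = (A**2 + b**2) - 32 = -32 + A**2 + b**2)
-4109/(-694) + (-1136 - (q(22, 36) - 483)*(1205 - 324))/(sqrt(-2464 + 2277)) = -4109/(-694) + (-1136 - ((-32 + 22**2 + 36**2) - 483)*(1205 - 324))/(sqrt(-2464 + 2277)) = -4109*(-1/694) + (-1136 - ((-32 + 484 + 1296) - 483)*881)/(sqrt(-187)) = 4109/694 + (-1136 - (1748 - 483)*881)/((I*sqrt(187))) = 4109/694 + (-1136 - 1265*881)*(-I*sqrt(187)/187) = 4109/694 + (-1136 - 1*1114465)*(-I*sqrt(187)/187) = 4109/694 + (-1136 - 1114465)*(-I*sqrt(187)/187) = 4109/694 - (-1115601)*I*sqrt(187)/187 = 4109/694 + 1115601*I*sqrt(187)/187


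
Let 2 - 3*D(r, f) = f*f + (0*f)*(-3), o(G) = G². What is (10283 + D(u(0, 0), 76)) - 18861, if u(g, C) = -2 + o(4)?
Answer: -31508/3 ≈ -10503.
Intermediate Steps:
u(g, C) = 14 (u(g, C) = -2 + 4² = -2 + 16 = 14)
D(r, f) = ⅔ - f²/3 (D(r, f) = ⅔ - (f*f + (0*f)*(-3))/3 = ⅔ - (f² + 0*(-3))/3 = ⅔ - (f² + 0)/3 = ⅔ - f²/3)
(10283 + D(u(0, 0), 76)) - 18861 = (10283 + (⅔ - ⅓*76²)) - 18861 = (10283 + (⅔ - ⅓*5776)) - 18861 = (10283 + (⅔ - 5776/3)) - 18861 = (10283 - 5774/3) - 18861 = 25075/3 - 18861 = -31508/3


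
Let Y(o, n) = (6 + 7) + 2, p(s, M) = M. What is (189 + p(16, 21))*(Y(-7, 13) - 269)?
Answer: -53340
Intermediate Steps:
Y(o, n) = 15 (Y(o, n) = 13 + 2 = 15)
(189 + p(16, 21))*(Y(-7, 13) - 269) = (189 + 21)*(15 - 269) = 210*(-254) = -53340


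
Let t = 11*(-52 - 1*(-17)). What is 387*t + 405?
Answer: -148590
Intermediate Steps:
t = -385 (t = 11*(-52 + 17) = 11*(-35) = -385)
387*t + 405 = 387*(-385) + 405 = -148995 + 405 = -148590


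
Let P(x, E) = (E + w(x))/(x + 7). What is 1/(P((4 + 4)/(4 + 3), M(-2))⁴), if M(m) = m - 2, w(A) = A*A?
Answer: 312900721/3748096 ≈ 83.483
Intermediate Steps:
w(A) = A²
M(m) = -2 + m
P(x, E) = (E + x²)/(7 + x) (P(x, E) = (E + x²)/(x + 7) = (E + x²)/(7 + x))
1/(P((4 + 4)/(4 + 3), M(-2))⁴) = 1/((((-2 - 2) + ((4 + 4)/(4 + 3))²)/(7 + (4 + 4)/(4 + 3)))⁴) = 1/(((-4 + (8/7)²)/(7 + 8/7))⁴) = 1/(((-4 + 64/49)/(57/7))⁴) = 1/(((7/57)*(-132/49))⁴) = 1/((-44/133)⁴) = 1/(3748096/312900721) = 312900721/3748096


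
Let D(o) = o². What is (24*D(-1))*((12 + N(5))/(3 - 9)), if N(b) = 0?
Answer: -48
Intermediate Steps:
(24*D(-1))*((12 + N(5))/(3 - 9)) = (24*(-1)²)*((12 + 0)/(3 - 9)) = (24*1)*(12/(-6)) = 24*(12*(-⅙)) = 24*(-2) = -48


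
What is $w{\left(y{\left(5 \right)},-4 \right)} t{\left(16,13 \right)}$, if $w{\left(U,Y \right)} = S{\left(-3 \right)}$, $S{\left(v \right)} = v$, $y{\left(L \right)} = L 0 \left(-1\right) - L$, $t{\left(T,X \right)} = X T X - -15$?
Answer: $-8157$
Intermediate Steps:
$t{\left(T,X \right)} = 15 + T X^{2}$ ($t{\left(T,X \right)} = T X X + 15 = T X^{2} + 15 = 15 + T X^{2}$)
$y{\left(L \right)} = - L$ ($y{\left(L \right)} = 0 \left(-1\right) - L = 0 - L = - L$)
$w{\left(U,Y \right)} = -3$
$w{\left(y{\left(5 \right)},-4 \right)} t{\left(16,13 \right)} = - 3 \left(15 + 16 \cdot 13^{2}\right) = - 3 \left(15 + 16 \cdot 169\right) = - 3 \left(15 + 2704\right) = \left(-3\right) 2719 = -8157$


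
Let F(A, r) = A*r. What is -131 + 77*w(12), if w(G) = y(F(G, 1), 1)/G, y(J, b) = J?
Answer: -54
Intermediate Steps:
w(G) = 1 (w(G) = (G*1)/G = G/G = 1)
-131 + 77*w(12) = -131 + 77*1 = -131 + 77 = -54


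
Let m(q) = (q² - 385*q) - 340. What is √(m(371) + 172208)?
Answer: √166674 ≈ 408.26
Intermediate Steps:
m(q) = -340 + q² - 385*q
√(m(371) + 172208) = √((-340 + 371² - 385*371) + 172208) = √((-340 + 137641 - 142835) + 172208) = √(-5534 + 172208) = √166674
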